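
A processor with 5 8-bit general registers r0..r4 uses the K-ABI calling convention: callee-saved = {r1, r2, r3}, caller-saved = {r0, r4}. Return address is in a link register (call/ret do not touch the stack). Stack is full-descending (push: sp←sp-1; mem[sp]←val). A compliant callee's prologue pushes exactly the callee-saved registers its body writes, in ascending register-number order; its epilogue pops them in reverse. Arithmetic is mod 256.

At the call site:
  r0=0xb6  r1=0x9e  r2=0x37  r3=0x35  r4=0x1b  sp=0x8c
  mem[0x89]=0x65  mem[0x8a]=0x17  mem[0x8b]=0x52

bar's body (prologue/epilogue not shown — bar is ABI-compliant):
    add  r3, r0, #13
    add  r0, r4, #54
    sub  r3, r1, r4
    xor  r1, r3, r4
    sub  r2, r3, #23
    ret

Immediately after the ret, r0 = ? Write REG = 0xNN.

REG = 0x51

prologue: push r1 -> mem[0x8b]=0x9e, sp=0x8b
prologue: push r2 -> mem[0x8a]=0x37, sp=0x8a
prologue: push r3 -> mem[0x89]=0x35, sp=0x89
body[0] add  r3, r0, #13 -> r3=0xc3
body[1] add  r0, r4, #54 -> r0=0x51
body[2] sub  r3, r1, r4 -> r3=0x83
body[3] xor  r1, r3, r4 -> r1=0x98
body[4] sub  r2, r3, #23 -> r2=0x6c
epilogue: pop r3=0x35, sp=0x8a
epilogue: pop r2=0x37, sp=0x8b
epilogue: pop r1=0x9e, sp=0x8c
r0 is caller-saved -> body value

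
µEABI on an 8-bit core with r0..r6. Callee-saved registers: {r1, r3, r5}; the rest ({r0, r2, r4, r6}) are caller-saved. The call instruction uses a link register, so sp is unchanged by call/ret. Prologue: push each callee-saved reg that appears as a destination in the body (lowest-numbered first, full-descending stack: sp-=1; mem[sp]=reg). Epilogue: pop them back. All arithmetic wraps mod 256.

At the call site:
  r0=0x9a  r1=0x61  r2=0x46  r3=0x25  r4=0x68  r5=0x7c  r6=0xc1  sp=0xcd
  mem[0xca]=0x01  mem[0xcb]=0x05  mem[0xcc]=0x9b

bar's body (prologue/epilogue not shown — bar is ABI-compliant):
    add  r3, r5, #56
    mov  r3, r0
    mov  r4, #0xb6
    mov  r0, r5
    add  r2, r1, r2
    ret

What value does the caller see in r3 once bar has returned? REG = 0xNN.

REG = 0x25

prologue: push r3 -> mem[0xcc]=0x25, sp=0xcc
body[0] add  r3, r5, #56 -> r3=0xb4
body[1] mov  r3, r0 -> r3=0x9a
body[2] mov  r4, #0xb6 -> r4=0xb6
body[3] mov  r0, r5 -> r0=0x7c
body[4] add  r2, r1, r2 -> r2=0xa7
epilogue: pop r3=0x25, sp=0xcd
r3 is callee-saved -> restored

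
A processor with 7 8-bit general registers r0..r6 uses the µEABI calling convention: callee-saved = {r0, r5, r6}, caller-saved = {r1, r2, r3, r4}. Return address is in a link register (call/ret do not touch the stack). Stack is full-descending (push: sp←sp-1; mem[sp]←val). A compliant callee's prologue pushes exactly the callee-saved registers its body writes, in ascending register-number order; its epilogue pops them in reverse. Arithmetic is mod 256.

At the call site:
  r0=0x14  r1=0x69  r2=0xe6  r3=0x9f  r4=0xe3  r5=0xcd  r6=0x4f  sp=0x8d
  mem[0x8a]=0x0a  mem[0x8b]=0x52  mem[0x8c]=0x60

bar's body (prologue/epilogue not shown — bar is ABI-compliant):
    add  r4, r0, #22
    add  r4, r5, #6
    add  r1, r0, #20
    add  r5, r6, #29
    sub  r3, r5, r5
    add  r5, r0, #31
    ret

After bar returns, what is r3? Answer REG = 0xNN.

prologue: push r5 → mem[0x8c]=0xcd, sp=0x8c
body[0] add  r4, r0, #22 → r4=0x2a
body[1] add  r4, r5, #6 → r4=0xd3
body[2] add  r1, r0, #20 → r1=0x28
body[3] add  r5, r6, #29 → r5=0x6c
body[4] sub  r3, r5, r5 → r3=0x00
body[5] add  r5, r0, #31 → r5=0x33
epilogue: pop r5=0xcd, sp=0x8d
r3 is caller-saved → body value

REG = 0x00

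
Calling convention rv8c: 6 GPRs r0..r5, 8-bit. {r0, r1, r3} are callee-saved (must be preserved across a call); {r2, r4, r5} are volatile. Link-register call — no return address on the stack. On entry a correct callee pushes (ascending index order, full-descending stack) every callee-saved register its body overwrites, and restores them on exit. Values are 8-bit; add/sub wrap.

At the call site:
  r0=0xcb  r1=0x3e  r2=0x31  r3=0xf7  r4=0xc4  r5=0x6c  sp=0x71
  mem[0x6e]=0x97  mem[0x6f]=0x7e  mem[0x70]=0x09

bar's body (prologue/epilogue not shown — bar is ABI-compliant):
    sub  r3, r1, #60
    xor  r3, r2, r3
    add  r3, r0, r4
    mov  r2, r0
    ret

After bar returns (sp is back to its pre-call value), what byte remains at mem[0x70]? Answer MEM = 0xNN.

MEM = 0xf7

prologue: push r3 -> mem[0x70]=0xf7, sp=0x70
body[0] sub  r3, r1, #60 -> r3=0x02
body[1] xor  r3, r2, r3 -> r3=0x33
body[2] add  r3, r0, r4 -> r3=0x8f
body[3] mov  r2, r0 -> r2=0xcb
epilogue: pop r3=0xf7, sp=0x71
prologue pushed ['r3'] at ['0x70']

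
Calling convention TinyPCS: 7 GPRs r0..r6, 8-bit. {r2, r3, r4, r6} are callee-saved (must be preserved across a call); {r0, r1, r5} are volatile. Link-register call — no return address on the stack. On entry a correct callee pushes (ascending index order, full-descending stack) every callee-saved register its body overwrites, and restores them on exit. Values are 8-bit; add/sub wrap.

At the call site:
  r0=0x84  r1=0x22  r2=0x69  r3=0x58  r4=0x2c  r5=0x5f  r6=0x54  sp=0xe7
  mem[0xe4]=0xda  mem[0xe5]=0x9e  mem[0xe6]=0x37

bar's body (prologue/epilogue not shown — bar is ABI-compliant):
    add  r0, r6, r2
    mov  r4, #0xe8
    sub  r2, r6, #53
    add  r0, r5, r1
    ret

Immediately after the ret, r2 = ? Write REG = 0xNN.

prologue: push r2 -> mem[0xe6]=0x69, sp=0xe6
prologue: push r4 -> mem[0xe5]=0x2c, sp=0xe5
body[0] add  r0, r6, r2 -> r0=0xbd
body[1] mov  r4, #0xe8 -> r4=0xe8
body[2] sub  r2, r6, #53 -> r2=0x1f
body[3] add  r0, r5, r1 -> r0=0x81
epilogue: pop r4=0x2c, sp=0xe6
epilogue: pop r2=0x69, sp=0xe7
r2 is callee-saved -> restored

REG = 0x69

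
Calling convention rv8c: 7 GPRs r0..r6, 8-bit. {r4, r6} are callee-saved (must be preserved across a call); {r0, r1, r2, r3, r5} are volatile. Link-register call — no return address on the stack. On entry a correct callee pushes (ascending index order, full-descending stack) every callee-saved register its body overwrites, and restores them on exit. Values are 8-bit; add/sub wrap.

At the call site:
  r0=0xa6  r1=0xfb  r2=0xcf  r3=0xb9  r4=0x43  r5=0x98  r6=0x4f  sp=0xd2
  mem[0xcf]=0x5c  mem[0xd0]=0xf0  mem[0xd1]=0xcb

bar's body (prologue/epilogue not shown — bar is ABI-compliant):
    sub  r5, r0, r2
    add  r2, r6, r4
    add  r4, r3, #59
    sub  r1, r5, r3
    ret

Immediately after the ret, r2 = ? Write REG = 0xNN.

REG = 0x92

prologue: push r4 → mem[0xd1]=0x43, sp=0xd1
body[0] sub  r5, r0, r2 → r5=0xd7
body[1] add  r2, r6, r4 → r2=0x92
body[2] add  r4, r3, #59 → r4=0xf4
body[3] sub  r1, r5, r3 → r1=0x1e
epilogue: pop r4=0x43, sp=0xd2
r2 is caller-saved → body value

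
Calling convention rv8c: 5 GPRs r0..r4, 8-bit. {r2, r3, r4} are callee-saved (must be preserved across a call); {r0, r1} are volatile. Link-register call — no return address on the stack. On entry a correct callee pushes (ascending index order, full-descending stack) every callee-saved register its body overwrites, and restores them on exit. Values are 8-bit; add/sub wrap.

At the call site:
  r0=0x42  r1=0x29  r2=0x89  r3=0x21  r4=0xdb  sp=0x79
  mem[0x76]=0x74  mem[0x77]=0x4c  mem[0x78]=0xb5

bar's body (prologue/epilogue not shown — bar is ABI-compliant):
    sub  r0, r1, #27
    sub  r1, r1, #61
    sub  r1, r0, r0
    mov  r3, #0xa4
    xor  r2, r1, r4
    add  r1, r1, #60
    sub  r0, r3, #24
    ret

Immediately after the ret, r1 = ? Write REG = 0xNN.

REG = 0x3c

prologue: push r2 -> mem[0x78]=0x89, sp=0x78
prologue: push r3 -> mem[0x77]=0x21, sp=0x77
body[0] sub  r0, r1, #27 -> r0=0x0e
body[1] sub  r1, r1, #61 -> r1=0xec
body[2] sub  r1, r0, r0 -> r1=0x00
body[3] mov  r3, #0xa4 -> r3=0xa4
body[4] xor  r2, r1, r4 -> r2=0xdb
body[5] add  r1, r1, #60 -> r1=0x3c
body[6] sub  r0, r3, #24 -> r0=0x8c
epilogue: pop r3=0x21, sp=0x78
epilogue: pop r2=0x89, sp=0x79
r1 is caller-saved -> body value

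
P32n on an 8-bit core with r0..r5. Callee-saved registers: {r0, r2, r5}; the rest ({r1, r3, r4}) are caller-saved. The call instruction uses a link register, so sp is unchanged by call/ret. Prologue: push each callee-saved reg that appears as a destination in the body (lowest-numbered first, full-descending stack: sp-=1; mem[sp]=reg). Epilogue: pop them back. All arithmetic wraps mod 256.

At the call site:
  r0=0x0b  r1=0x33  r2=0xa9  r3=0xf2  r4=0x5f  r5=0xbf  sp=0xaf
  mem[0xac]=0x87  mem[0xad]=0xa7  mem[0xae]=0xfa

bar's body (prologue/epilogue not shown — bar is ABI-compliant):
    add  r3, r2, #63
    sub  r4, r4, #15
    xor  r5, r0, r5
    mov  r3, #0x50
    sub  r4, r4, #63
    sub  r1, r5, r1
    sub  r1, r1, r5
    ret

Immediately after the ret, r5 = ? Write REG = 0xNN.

REG = 0xbf

prologue: push r5 → mem[0xae]=0xbf, sp=0xae
body[0] add  r3, r2, #63 → r3=0xe8
body[1] sub  r4, r4, #15 → r4=0x50
body[2] xor  r5, r0, r5 → r5=0xb4
body[3] mov  r3, #0x50 → r3=0x50
body[4] sub  r4, r4, #63 → r4=0x11
body[5] sub  r1, r5, r1 → r1=0x81
body[6] sub  r1, r1, r5 → r1=0xcd
epilogue: pop r5=0xbf, sp=0xaf
r5 is callee-saved → restored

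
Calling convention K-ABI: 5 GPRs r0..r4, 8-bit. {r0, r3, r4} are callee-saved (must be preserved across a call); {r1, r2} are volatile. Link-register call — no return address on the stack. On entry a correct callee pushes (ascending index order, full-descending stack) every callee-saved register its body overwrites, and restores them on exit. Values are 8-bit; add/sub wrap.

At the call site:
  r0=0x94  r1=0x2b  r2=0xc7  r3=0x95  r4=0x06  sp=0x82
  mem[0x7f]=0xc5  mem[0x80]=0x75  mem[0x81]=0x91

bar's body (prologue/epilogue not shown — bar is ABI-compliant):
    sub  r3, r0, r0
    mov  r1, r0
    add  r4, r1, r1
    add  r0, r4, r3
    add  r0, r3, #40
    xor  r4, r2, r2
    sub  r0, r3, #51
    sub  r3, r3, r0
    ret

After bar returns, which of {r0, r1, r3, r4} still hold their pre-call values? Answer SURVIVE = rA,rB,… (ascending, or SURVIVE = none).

SURVIVE = r0,r3,r4

prologue: push r0 → mem[0x81]=0x94, sp=0x81
prologue: push r3 → mem[0x80]=0x95, sp=0x80
prologue: push r4 → mem[0x7f]=0x06, sp=0x7f
body[0] sub  r3, r0, r0 → r3=0x00
body[1] mov  r1, r0 → r1=0x94
body[2] add  r4, r1, r1 → r4=0x28
body[3] add  r0, r4, r3 → r0=0x28
body[4] add  r0, r3, #40 → r0=0x28
body[5] xor  r4, r2, r2 → r4=0x00
body[6] sub  r0, r3, #51 → r0=0xcd
body[7] sub  r3, r3, r0 → r3=0x33
epilogue: pop r4=0x06, sp=0x80
epilogue: pop r3=0x95, sp=0x81
epilogue: pop r0=0x94, sp=0x82
r0: callee-saved, written=True
r1: caller-saved, written=True
r3: callee-saved, written=True
r4: callee-saved, written=True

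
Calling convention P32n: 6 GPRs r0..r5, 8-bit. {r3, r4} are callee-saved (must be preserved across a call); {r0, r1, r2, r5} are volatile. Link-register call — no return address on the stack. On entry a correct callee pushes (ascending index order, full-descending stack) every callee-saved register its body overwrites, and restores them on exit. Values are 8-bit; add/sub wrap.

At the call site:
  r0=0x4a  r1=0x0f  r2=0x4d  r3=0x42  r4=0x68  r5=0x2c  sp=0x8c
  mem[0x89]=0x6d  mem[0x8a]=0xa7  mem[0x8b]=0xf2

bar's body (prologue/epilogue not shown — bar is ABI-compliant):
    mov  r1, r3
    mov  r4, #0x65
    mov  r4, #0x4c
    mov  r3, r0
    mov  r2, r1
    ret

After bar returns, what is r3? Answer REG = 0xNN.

REG = 0x42

prologue: push r3 → mem[0x8b]=0x42, sp=0x8b
prologue: push r4 → mem[0x8a]=0x68, sp=0x8a
body[0] mov  r1, r3 → r1=0x42
body[1] mov  r4, #0x65 → r4=0x65
body[2] mov  r4, #0x4c → r4=0x4c
body[3] mov  r3, r0 → r3=0x4a
body[4] mov  r2, r1 → r2=0x42
epilogue: pop r4=0x68, sp=0x8b
epilogue: pop r3=0x42, sp=0x8c
r3 is callee-saved → restored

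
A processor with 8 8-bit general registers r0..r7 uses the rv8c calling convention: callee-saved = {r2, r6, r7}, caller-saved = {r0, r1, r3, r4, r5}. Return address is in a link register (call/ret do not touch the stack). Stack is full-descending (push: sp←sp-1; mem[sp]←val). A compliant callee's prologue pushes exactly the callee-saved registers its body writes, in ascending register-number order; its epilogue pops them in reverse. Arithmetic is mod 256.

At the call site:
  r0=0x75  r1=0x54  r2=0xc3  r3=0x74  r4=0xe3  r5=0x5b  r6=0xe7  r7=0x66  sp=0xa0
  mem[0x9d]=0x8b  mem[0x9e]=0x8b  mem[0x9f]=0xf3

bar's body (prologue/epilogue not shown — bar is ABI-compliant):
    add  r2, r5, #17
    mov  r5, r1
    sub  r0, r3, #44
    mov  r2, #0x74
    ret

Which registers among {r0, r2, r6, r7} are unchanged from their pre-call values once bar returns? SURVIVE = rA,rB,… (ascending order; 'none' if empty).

prologue: push r2 -> mem[0x9f]=0xc3, sp=0x9f
body[0] add  r2, r5, #17 -> r2=0x6c
body[1] mov  r5, r1 -> r5=0x54
body[2] sub  r0, r3, #44 -> r0=0x48
body[3] mov  r2, #0x74 -> r2=0x74
epilogue: pop r2=0xc3, sp=0xa0
r0: caller-saved, written=True
r2: callee-saved, written=True
r6: callee-saved, written=False
r7: callee-saved, written=False

SURVIVE = r2,r6,r7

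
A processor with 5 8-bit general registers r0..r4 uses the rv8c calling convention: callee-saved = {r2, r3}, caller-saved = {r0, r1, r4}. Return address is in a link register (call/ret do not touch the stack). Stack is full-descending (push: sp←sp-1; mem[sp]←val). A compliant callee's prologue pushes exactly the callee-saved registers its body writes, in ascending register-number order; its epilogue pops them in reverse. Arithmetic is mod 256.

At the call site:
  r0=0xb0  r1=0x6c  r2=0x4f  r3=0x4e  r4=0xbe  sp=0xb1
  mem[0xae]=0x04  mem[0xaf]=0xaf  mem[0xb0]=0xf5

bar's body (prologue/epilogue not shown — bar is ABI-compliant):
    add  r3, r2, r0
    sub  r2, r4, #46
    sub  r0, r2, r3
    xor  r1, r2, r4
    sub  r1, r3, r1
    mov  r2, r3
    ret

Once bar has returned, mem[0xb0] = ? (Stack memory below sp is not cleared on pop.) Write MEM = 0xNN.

prologue: push r2 -> mem[0xb0]=0x4f, sp=0xb0
prologue: push r3 -> mem[0xaf]=0x4e, sp=0xaf
body[0] add  r3, r2, r0 -> r3=0xff
body[1] sub  r2, r4, #46 -> r2=0x90
body[2] sub  r0, r2, r3 -> r0=0x91
body[3] xor  r1, r2, r4 -> r1=0x2e
body[4] sub  r1, r3, r1 -> r1=0xd1
body[5] mov  r2, r3 -> r2=0xff
epilogue: pop r3=0x4e, sp=0xb0
epilogue: pop r2=0x4f, sp=0xb1
prologue pushed ['r2', 'r3'] at ['0xb0', '0xaf']

MEM = 0x4f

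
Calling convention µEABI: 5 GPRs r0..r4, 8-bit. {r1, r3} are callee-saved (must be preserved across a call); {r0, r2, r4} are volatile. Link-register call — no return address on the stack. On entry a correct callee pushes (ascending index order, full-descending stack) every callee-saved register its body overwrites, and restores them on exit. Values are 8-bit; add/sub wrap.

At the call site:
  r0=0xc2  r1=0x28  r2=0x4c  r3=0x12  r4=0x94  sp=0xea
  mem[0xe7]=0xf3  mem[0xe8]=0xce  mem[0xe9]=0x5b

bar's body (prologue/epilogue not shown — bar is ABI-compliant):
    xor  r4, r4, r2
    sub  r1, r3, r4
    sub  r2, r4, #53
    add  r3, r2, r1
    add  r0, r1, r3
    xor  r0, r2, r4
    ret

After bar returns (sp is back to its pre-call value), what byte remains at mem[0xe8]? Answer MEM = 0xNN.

prologue: push r1 → mem[0xe9]=0x28, sp=0xe9
prologue: push r3 → mem[0xe8]=0x12, sp=0xe8
body[0] xor  r4, r4, r2 → r4=0xd8
body[1] sub  r1, r3, r4 → r1=0x3a
body[2] sub  r2, r4, #53 → r2=0xa3
body[3] add  r3, r2, r1 → r3=0xdd
body[4] add  r0, r1, r3 → r0=0x17
body[5] xor  r0, r2, r4 → r0=0x7b
epilogue: pop r3=0x12, sp=0xe9
epilogue: pop r1=0x28, sp=0xea
prologue pushed ['r1', 'r3'] at ['0xe9', '0xe8']

MEM = 0x12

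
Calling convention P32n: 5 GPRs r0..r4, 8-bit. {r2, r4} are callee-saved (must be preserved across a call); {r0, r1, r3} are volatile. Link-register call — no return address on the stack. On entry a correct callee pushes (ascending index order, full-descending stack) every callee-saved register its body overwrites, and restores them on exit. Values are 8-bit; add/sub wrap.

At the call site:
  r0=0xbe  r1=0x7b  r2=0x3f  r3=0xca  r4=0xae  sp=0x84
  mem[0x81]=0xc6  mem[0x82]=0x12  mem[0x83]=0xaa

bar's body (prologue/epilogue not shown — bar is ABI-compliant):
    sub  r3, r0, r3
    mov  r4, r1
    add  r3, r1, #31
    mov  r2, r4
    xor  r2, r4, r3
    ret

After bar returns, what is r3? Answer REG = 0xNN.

prologue: push r2 → mem[0x83]=0x3f, sp=0x83
prologue: push r4 → mem[0x82]=0xae, sp=0x82
body[0] sub  r3, r0, r3 → r3=0xf4
body[1] mov  r4, r1 → r4=0x7b
body[2] add  r3, r1, #31 → r3=0x9a
body[3] mov  r2, r4 → r2=0x7b
body[4] xor  r2, r4, r3 → r2=0xe1
epilogue: pop r4=0xae, sp=0x83
epilogue: pop r2=0x3f, sp=0x84
r3 is caller-saved → body value

REG = 0x9a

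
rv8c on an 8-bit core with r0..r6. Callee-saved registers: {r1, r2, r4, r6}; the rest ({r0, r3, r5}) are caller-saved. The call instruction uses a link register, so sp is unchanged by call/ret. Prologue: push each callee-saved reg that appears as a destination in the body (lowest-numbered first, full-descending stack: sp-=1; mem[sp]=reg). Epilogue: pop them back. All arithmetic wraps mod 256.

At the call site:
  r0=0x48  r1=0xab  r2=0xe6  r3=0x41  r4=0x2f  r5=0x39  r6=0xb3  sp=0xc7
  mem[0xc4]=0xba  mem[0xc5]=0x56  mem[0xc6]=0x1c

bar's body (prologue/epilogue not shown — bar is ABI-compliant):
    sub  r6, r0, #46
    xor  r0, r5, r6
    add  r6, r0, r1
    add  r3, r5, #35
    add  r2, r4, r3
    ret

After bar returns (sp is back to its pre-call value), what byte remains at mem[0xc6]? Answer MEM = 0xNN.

prologue: push r2 -> mem[0xc6]=0xe6, sp=0xc6
prologue: push r6 -> mem[0xc5]=0xb3, sp=0xc5
body[0] sub  r6, r0, #46 -> r6=0x1a
body[1] xor  r0, r5, r6 -> r0=0x23
body[2] add  r6, r0, r1 -> r6=0xce
body[3] add  r3, r5, #35 -> r3=0x5c
body[4] add  r2, r4, r3 -> r2=0x8b
epilogue: pop r6=0xb3, sp=0xc6
epilogue: pop r2=0xe6, sp=0xc7
prologue pushed ['r2', 'r6'] at ['0xc6', '0xc5']

MEM = 0xe6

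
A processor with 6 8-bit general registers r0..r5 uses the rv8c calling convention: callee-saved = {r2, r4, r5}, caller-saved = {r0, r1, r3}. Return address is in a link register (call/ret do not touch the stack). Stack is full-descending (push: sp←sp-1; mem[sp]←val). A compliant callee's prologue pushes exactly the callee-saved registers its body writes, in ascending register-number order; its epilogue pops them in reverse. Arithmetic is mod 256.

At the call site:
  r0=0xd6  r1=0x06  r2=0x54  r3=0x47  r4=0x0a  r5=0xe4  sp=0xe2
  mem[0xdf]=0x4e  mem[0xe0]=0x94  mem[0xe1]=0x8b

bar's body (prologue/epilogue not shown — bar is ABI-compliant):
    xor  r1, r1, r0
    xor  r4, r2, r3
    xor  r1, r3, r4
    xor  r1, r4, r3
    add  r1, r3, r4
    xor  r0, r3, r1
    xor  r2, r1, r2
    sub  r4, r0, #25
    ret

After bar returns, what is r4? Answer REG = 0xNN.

prologue: push r2 → mem[0xe1]=0x54, sp=0xe1
prologue: push r4 → mem[0xe0]=0x0a, sp=0xe0
body[0] xor  r1, r1, r0 → r1=0xd0
body[1] xor  r4, r2, r3 → r4=0x13
body[2] xor  r1, r3, r4 → r1=0x54
body[3] xor  r1, r4, r3 → r1=0x54
body[4] add  r1, r3, r4 → r1=0x5a
body[5] xor  r0, r3, r1 → r0=0x1d
body[6] xor  r2, r1, r2 → r2=0x0e
body[7] sub  r4, r0, #25 → r4=0x04
epilogue: pop r4=0x0a, sp=0xe1
epilogue: pop r2=0x54, sp=0xe2
r4 is callee-saved → restored

REG = 0x0a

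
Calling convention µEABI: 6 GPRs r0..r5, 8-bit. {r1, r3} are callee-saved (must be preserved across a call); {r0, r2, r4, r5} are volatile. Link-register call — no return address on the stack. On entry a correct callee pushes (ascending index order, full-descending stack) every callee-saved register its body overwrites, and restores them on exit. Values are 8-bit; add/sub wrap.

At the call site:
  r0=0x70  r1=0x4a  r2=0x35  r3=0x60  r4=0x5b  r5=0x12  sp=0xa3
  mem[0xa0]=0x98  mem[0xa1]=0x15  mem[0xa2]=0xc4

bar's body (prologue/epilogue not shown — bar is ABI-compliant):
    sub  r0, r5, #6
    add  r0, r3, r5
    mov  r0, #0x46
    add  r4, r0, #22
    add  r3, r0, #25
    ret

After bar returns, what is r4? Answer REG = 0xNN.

prologue: push r3 → mem[0xa2]=0x60, sp=0xa2
body[0] sub  r0, r5, #6 → r0=0x0c
body[1] add  r0, r3, r5 → r0=0x72
body[2] mov  r0, #0x46 → r0=0x46
body[3] add  r4, r0, #22 → r4=0x5c
body[4] add  r3, r0, #25 → r3=0x5f
epilogue: pop r3=0x60, sp=0xa3
r4 is caller-saved → body value

REG = 0x5c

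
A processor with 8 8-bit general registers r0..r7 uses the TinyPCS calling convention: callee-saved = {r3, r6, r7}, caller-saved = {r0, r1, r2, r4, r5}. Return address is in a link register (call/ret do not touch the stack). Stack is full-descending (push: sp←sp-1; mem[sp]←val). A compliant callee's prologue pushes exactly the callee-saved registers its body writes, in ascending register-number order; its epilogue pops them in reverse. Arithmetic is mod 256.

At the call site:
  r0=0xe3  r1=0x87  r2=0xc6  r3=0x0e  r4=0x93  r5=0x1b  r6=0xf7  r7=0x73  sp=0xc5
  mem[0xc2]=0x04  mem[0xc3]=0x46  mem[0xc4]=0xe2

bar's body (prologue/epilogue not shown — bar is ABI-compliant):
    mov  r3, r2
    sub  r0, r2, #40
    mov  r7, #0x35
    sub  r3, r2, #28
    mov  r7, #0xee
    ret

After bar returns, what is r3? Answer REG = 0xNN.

REG = 0x0e

prologue: push r3 -> mem[0xc4]=0x0e, sp=0xc4
prologue: push r7 -> mem[0xc3]=0x73, sp=0xc3
body[0] mov  r3, r2 -> r3=0xc6
body[1] sub  r0, r2, #40 -> r0=0x9e
body[2] mov  r7, #0x35 -> r7=0x35
body[3] sub  r3, r2, #28 -> r3=0xaa
body[4] mov  r7, #0xee -> r7=0xee
epilogue: pop r7=0x73, sp=0xc4
epilogue: pop r3=0x0e, sp=0xc5
r3 is callee-saved -> restored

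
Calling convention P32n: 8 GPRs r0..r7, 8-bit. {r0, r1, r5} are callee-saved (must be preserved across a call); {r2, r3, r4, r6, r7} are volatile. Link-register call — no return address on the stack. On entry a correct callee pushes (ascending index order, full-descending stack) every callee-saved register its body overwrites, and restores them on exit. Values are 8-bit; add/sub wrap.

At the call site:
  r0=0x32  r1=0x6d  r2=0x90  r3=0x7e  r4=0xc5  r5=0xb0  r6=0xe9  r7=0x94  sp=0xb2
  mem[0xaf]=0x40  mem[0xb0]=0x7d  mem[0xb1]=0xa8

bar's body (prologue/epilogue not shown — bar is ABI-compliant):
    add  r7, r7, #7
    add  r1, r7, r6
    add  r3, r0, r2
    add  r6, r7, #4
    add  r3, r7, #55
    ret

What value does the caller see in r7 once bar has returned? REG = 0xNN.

REG = 0x9b

prologue: push r1 -> mem[0xb1]=0x6d, sp=0xb1
body[0] add  r7, r7, #7 -> r7=0x9b
body[1] add  r1, r7, r6 -> r1=0x84
body[2] add  r3, r0, r2 -> r3=0xc2
body[3] add  r6, r7, #4 -> r6=0x9f
body[4] add  r3, r7, #55 -> r3=0xd2
epilogue: pop r1=0x6d, sp=0xb2
r7 is caller-saved -> body value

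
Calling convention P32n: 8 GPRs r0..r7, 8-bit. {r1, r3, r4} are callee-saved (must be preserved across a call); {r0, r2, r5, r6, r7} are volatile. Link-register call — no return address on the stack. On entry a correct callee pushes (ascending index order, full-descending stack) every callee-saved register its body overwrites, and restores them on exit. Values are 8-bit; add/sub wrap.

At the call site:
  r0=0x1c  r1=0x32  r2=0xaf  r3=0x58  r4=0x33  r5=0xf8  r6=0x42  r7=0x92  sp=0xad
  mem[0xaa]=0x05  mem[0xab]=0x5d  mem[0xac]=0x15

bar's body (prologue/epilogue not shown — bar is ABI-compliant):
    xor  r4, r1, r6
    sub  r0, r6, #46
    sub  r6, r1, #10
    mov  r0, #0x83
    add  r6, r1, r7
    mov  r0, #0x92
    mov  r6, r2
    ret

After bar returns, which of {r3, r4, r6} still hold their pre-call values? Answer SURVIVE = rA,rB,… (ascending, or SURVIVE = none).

SURVIVE = r3,r4

prologue: push r4 -> mem[0xac]=0x33, sp=0xac
body[0] xor  r4, r1, r6 -> r4=0x70
body[1] sub  r0, r6, #46 -> r0=0x14
body[2] sub  r6, r1, #10 -> r6=0x28
body[3] mov  r0, #0x83 -> r0=0x83
body[4] add  r6, r1, r7 -> r6=0xc4
body[5] mov  r0, #0x92 -> r0=0x92
body[6] mov  r6, r2 -> r6=0xaf
epilogue: pop r4=0x33, sp=0xad
r3: callee-saved, written=False
r4: callee-saved, written=True
r6: caller-saved, written=True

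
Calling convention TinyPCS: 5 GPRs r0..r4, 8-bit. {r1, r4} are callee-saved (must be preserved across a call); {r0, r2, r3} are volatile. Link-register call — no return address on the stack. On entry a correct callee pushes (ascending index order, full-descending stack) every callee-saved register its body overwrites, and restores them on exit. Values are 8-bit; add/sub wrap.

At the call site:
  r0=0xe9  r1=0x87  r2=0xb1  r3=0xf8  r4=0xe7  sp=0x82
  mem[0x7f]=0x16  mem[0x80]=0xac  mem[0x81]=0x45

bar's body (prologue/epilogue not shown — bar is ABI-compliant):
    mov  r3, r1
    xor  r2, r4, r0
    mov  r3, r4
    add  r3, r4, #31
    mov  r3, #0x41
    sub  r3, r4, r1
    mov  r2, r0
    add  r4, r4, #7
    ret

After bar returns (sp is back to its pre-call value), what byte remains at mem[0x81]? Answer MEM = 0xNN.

prologue: push r4 -> mem[0x81]=0xe7, sp=0x81
body[0] mov  r3, r1 -> r3=0x87
body[1] xor  r2, r4, r0 -> r2=0x0e
body[2] mov  r3, r4 -> r3=0xe7
body[3] add  r3, r4, #31 -> r3=0x06
body[4] mov  r3, #0x41 -> r3=0x41
body[5] sub  r3, r4, r1 -> r3=0x60
body[6] mov  r2, r0 -> r2=0xe9
body[7] add  r4, r4, #7 -> r4=0xee
epilogue: pop r4=0xe7, sp=0x82
prologue pushed ['r4'] at ['0x81']

MEM = 0xe7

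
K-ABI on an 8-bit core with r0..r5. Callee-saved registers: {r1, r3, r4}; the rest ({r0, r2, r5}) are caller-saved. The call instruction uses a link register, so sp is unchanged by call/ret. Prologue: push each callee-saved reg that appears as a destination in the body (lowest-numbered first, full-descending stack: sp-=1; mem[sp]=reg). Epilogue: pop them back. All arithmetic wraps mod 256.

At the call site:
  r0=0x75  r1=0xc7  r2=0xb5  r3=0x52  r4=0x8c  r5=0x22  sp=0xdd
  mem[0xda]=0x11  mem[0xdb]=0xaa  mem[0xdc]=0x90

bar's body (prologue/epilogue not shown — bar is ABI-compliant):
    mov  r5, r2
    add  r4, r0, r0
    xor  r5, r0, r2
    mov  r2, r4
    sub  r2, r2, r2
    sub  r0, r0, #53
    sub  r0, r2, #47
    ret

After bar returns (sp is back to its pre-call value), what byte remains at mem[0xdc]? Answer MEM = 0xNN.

prologue: push r4 -> mem[0xdc]=0x8c, sp=0xdc
body[0] mov  r5, r2 -> r5=0xb5
body[1] add  r4, r0, r0 -> r4=0xea
body[2] xor  r5, r0, r2 -> r5=0xc0
body[3] mov  r2, r4 -> r2=0xea
body[4] sub  r2, r2, r2 -> r2=0x00
body[5] sub  r0, r0, #53 -> r0=0x40
body[6] sub  r0, r2, #47 -> r0=0xd1
epilogue: pop r4=0x8c, sp=0xdd
prologue pushed ['r4'] at ['0xdc']

MEM = 0x8c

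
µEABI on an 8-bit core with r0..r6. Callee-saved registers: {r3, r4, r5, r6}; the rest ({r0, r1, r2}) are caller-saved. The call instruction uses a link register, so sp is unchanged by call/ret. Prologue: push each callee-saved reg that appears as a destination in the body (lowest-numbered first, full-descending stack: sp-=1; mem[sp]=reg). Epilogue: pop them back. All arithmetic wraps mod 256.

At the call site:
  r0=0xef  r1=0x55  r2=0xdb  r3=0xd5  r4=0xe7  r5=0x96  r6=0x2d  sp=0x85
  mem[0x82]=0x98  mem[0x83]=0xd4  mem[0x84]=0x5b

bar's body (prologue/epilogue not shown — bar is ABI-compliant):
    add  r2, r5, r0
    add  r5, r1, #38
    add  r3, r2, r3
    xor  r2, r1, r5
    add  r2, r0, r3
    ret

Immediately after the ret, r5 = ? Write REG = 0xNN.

REG = 0x96

prologue: push r3 → mem[0x84]=0xd5, sp=0x84
prologue: push r5 → mem[0x83]=0x96, sp=0x83
body[0] add  r2, r5, r0 → r2=0x85
body[1] add  r5, r1, #38 → r5=0x7b
body[2] add  r3, r2, r3 → r3=0x5a
body[3] xor  r2, r1, r5 → r2=0x2e
body[4] add  r2, r0, r3 → r2=0x49
epilogue: pop r5=0x96, sp=0x84
epilogue: pop r3=0xd5, sp=0x85
r5 is callee-saved → restored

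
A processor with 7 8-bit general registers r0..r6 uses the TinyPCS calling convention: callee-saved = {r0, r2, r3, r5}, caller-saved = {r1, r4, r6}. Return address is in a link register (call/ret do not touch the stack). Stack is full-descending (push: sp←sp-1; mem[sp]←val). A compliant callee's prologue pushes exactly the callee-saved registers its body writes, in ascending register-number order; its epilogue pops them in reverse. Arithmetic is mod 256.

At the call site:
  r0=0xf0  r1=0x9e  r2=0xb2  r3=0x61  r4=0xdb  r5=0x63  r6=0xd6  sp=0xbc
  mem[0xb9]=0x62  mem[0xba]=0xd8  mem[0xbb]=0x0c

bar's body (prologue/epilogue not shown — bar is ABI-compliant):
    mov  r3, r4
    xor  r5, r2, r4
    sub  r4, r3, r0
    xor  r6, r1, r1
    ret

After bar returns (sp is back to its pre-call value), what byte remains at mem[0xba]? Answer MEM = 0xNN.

prologue: push r3 → mem[0xbb]=0x61, sp=0xbb
prologue: push r5 → mem[0xba]=0x63, sp=0xba
body[0] mov  r3, r4 → r3=0xdb
body[1] xor  r5, r2, r4 → r5=0x69
body[2] sub  r4, r3, r0 → r4=0xeb
body[3] xor  r6, r1, r1 → r6=0x00
epilogue: pop r5=0x63, sp=0xbb
epilogue: pop r3=0x61, sp=0xbc
prologue pushed ['r3', 'r5'] at ['0xbb', '0xba']

MEM = 0x63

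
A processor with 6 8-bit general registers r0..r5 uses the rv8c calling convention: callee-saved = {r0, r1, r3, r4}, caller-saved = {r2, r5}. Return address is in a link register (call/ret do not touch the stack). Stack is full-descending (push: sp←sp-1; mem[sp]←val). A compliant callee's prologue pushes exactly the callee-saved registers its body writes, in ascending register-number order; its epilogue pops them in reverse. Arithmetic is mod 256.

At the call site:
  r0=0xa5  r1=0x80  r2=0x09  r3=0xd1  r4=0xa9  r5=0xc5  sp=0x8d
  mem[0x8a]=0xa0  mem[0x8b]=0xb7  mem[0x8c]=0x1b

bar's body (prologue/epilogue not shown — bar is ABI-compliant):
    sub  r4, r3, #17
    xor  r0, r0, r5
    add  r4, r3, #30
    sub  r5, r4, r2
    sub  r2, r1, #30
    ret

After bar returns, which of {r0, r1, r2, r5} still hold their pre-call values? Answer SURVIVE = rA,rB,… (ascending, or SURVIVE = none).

prologue: push r0 → mem[0x8c]=0xa5, sp=0x8c
prologue: push r4 → mem[0x8b]=0xa9, sp=0x8b
body[0] sub  r4, r3, #17 → r4=0xc0
body[1] xor  r0, r0, r5 → r0=0x60
body[2] add  r4, r3, #30 → r4=0xef
body[3] sub  r5, r4, r2 → r5=0xe6
body[4] sub  r2, r1, #30 → r2=0x62
epilogue: pop r4=0xa9, sp=0x8c
epilogue: pop r0=0xa5, sp=0x8d
r0: callee-saved, written=True
r1: callee-saved, written=False
r2: caller-saved, written=True
r5: caller-saved, written=True

SURVIVE = r0,r1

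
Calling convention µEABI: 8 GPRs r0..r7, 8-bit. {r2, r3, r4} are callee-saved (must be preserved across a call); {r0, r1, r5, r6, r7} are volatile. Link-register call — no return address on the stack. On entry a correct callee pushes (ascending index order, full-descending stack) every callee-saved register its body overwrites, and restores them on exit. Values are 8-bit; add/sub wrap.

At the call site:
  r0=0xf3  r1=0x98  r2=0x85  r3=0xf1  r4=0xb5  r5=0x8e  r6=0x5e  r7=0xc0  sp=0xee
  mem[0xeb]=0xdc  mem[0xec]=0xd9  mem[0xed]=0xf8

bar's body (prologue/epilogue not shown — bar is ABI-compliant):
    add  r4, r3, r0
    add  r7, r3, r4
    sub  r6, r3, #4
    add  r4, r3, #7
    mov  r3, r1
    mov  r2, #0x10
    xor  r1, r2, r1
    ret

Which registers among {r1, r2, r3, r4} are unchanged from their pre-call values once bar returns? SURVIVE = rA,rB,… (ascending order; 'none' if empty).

SURVIVE = r2,r3,r4

prologue: push r2 → mem[0xed]=0x85, sp=0xed
prologue: push r3 → mem[0xec]=0xf1, sp=0xec
prologue: push r4 → mem[0xeb]=0xb5, sp=0xeb
body[0] add  r4, r3, r0 → r4=0xe4
body[1] add  r7, r3, r4 → r7=0xd5
body[2] sub  r6, r3, #4 → r6=0xed
body[3] add  r4, r3, #7 → r4=0xf8
body[4] mov  r3, r1 → r3=0x98
body[5] mov  r2, #0x10 → r2=0x10
body[6] xor  r1, r2, r1 → r1=0x88
epilogue: pop r4=0xb5, sp=0xec
epilogue: pop r3=0xf1, sp=0xed
epilogue: pop r2=0x85, sp=0xee
r1: caller-saved, written=True
r2: callee-saved, written=True
r3: callee-saved, written=True
r4: callee-saved, written=True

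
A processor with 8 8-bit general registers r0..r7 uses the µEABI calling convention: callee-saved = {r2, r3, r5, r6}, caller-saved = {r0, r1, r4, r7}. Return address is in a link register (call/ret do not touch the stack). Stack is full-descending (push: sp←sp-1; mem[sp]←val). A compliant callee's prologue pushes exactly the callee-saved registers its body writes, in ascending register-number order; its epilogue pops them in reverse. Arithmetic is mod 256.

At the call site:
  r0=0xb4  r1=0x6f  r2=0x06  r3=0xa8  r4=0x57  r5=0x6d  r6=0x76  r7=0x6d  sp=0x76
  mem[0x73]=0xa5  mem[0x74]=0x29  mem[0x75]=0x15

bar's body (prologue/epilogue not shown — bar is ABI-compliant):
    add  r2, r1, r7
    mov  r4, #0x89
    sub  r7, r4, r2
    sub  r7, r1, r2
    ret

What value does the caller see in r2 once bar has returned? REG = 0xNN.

prologue: push r2 → mem[0x75]=0x06, sp=0x75
body[0] add  r2, r1, r7 → r2=0xdc
body[1] mov  r4, #0x89 → r4=0x89
body[2] sub  r7, r4, r2 → r7=0xad
body[3] sub  r7, r1, r2 → r7=0x93
epilogue: pop r2=0x06, sp=0x76
r2 is callee-saved → restored

REG = 0x06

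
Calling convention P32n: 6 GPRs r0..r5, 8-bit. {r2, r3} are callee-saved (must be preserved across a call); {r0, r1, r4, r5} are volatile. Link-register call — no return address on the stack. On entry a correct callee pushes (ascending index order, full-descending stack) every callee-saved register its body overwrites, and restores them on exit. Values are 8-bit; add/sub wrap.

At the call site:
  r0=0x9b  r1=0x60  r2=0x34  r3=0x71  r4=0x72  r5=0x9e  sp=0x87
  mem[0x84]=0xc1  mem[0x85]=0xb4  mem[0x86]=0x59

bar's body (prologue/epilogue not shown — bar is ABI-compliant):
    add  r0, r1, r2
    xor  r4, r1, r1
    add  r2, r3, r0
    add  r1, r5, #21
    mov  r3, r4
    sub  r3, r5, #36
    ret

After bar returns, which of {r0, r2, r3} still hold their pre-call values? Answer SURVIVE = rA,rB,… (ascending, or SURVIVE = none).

prologue: push r2 -> mem[0x86]=0x34, sp=0x86
prologue: push r3 -> mem[0x85]=0x71, sp=0x85
body[0] add  r0, r1, r2 -> r0=0x94
body[1] xor  r4, r1, r1 -> r4=0x00
body[2] add  r2, r3, r0 -> r2=0x05
body[3] add  r1, r5, #21 -> r1=0xb3
body[4] mov  r3, r4 -> r3=0x00
body[5] sub  r3, r5, #36 -> r3=0x7a
epilogue: pop r3=0x71, sp=0x86
epilogue: pop r2=0x34, sp=0x87
r0: caller-saved, written=True
r2: callee-saved, written=True
r3: callee-saved, written=True

SURVIVE = r2,r3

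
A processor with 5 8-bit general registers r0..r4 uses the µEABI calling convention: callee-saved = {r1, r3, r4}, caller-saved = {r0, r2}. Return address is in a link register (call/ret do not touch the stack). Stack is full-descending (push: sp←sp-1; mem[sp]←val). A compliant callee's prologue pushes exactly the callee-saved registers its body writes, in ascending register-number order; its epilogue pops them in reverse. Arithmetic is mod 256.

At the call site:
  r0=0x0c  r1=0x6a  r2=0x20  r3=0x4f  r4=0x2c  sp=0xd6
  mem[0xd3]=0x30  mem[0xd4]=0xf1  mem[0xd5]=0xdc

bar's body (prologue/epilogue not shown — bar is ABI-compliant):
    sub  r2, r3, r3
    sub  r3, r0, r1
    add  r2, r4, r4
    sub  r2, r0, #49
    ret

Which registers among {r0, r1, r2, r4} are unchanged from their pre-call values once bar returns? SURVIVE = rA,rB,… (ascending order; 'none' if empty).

SURVIVE = r0,r1,r4

prologue: push r3 -> mem[0xd5]=0x4f, sp=0xd5
body[0] sub  r2, r3, r3 -> r2=0x00
body[1] sub  r3, r0, r1 -> r3=0xa2
body[2] add  r2, r4, r4 -> r2=0x58
body[3] sub  r2, r0, #49 -> r2=0xdb
epilogue: pop r3=0x4f, sp=0xd6
r0: caller-saved, written=False
r1: callee-saved, written=False
r2: caller-saved, written=True
r4: callee-saved, written=False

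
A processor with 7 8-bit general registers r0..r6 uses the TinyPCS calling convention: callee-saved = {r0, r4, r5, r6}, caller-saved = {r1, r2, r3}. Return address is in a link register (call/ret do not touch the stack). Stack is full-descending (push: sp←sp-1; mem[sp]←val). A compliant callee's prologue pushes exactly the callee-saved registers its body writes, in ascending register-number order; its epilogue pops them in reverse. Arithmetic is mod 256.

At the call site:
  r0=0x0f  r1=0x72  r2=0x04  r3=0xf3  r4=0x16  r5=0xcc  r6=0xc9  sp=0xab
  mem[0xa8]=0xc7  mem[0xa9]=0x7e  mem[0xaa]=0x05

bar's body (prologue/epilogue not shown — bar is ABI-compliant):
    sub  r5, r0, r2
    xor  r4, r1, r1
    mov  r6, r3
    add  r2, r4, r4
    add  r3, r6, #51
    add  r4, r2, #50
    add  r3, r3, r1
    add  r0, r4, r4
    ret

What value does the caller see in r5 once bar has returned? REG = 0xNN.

prologue: push r0 → mem[0xaa]=0x0f, sp=0xaa
prologue: push r4 → mem[0xa9]=0x16, sp=0xa9
prologue: push r5 → mem[0xa8]=0xcc, sp=0xa8
prologue: push r6 → mem[0xa7]=0xc9, sp=0xa7
body[0] sub  r5, r0, r2 → r5=0x0b
body[1] xor  r4, r1, r1 → r4=0x00
body[2] mov  r6, r3 → r6=0xf3
body[3] add  r2, r4, r4 → r2=0x00
body[4] add  r3, r6, #51 → r3=0x26
body[5] add  r4, r2, #50 → r4=0x32
body[6] add  r3, r3, r1 → r3=0x98
body[7] add  r0, r4, r4 → r0=0x64
epilogue: pop r6=0xc9, sp=0xa8
epilogue: pop r5=0xcc, sp=0xa9
epilogue: pop r4=0x16, sp=0xaa
epilogue: pop r0=0x0f, sp=0xab
r5 is callee-saved → restored

REG = 0xcc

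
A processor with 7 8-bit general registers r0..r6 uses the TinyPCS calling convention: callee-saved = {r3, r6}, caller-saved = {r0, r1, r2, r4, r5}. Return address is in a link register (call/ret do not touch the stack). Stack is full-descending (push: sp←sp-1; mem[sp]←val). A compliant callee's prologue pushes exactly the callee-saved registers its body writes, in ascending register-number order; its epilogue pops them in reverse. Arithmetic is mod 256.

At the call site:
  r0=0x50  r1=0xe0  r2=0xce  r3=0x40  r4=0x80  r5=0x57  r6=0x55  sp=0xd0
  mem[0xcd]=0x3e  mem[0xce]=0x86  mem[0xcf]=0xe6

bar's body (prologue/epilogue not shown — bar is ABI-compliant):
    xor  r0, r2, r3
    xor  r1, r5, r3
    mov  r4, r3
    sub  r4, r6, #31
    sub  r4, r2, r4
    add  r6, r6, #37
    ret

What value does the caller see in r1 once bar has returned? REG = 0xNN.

REG = 0x17

prologue: push r6 -> mem[0xcf]=0x55, sp=0xcf
body[0] xor  r0, r2, r3 -> r0=0x8e
body[1] xor  r1, r5, r3 -> r1=0x17
body[2] mov  r4, r3 -> r4=0x40
body[3] sub  r4, r6, #31 -> r4=0x36
body[4] sub  r4, r2, r4 -> r4=0x98
body[5] add  r6, r6, #37 -> r6=0x7a
epilogue: pop r6=0x55, sp=0xd0
r1 is caller-saved -> body value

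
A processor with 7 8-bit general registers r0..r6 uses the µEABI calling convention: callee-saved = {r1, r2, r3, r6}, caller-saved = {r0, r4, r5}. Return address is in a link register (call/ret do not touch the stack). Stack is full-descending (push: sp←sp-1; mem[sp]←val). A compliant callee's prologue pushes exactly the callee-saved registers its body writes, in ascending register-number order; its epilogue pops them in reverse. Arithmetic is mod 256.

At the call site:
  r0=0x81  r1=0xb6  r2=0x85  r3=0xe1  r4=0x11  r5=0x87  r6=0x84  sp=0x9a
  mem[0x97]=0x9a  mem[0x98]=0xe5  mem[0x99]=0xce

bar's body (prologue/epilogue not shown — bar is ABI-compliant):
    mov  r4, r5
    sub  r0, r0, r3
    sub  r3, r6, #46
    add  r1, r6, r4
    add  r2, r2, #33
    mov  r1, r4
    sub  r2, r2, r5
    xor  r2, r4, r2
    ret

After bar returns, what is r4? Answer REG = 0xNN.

prologue: push r1 → mem[0x99]=0xb6, sp=0x99
prologue: push r2 → mem[0x98]=0x85, sp=0x98
prologue: push r3 → mem[0x97]=0xe1, sp=0x97
body[0] mov  r4, r5 → r4=0x87
body[1] sub  r0, r0, r3 → r0=0xa0
body[2] sub  r3, r6, #46 → r3=0x56
body[3] add  r1, r6, r4 → r1=0x0b
body[4] add  r2, r2, #33 → r2=0xa6
body[5] mov  r1, r4 → r1=0x87
body[6] sub  r2, r2, r5 → r2=0x1f
body[7] xor  r2, r4, r2 → r2=0x98
epilogue: pop r3=0xe1, sp=0x98
epilogue: pop r2=0x85, sp=0x99
epilogue: pop r1=0xb6, sp=0x9a
r4 is caller-saved → body value

REG = 0x87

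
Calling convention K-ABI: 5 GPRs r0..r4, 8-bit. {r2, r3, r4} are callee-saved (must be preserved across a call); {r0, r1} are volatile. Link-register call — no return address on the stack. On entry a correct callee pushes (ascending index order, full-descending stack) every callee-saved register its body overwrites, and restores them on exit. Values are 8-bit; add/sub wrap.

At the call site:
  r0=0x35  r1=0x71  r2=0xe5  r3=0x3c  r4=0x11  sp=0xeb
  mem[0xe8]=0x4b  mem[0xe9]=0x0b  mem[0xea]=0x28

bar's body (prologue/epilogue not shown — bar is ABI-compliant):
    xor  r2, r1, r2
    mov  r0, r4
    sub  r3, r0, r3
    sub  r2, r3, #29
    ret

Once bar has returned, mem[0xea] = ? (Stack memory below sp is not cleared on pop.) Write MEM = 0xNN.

MEM = 0xe5

prologue: push r2 -> mem[0xea]=0xe5, sp=0xea
prologue: push r3 -> mem[0xe9]=0x3c, sp=0xe9
body[0] xor  r2, r1, r2 -> r2=0x94
body[1] mov  r0, r4 -> r0=0x11
body[2] sub  r3, r0, r3 -> r3=0xd5
body[3] sub  r2, r3, #29 -> r2=0xb8
epilogue: pop r3=0x3c, sp=0xea
epilogue: pop r2=0xe5, sp=0xeb
prologue pushed ['r2', 'r3'] at ['0xea', '0xe9']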